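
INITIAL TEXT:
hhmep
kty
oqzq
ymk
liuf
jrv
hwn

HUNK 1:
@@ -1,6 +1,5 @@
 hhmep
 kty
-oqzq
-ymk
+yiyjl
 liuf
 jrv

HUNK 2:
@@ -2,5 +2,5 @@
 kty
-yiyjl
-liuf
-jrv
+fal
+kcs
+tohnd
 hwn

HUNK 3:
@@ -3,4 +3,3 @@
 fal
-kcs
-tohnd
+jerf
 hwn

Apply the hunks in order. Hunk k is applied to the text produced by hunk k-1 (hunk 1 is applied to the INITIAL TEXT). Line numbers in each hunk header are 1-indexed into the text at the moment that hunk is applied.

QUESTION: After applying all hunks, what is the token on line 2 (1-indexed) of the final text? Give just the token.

Answer: kty

Derivation:
Hunk 1: at line 1 remove [oqzq,ymk] add [yiyjl] -> 6 lines: hhmep kty yiyjl liuf jrv hwn
Hunk 2: at line 2 remove [yiyjl,liuf,jrv] add [fal,kcs,tohnd] -> 6 lines: hhmep kty fal kcs tohnd hwn
Hunk 3: at line 3 remove [kcs,tohnd] add [jerf] -> 5 lines: hhmep kty fal jerf hwn
Final line 2: kty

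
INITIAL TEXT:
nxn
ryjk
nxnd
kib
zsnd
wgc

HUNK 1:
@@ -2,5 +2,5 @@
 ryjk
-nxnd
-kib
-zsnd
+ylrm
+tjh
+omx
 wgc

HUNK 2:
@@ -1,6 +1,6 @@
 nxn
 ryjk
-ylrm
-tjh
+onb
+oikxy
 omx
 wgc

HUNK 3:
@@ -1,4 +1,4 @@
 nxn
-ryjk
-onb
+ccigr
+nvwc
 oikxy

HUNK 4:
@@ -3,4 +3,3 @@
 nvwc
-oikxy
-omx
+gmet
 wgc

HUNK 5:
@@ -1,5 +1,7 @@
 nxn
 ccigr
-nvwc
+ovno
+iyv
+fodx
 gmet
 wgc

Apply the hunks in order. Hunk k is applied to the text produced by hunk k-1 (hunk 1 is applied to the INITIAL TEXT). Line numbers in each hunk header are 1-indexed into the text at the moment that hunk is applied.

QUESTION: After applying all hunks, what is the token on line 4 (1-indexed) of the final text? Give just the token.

Hunk 1: at line 2 remove [nxnd,kib,zsnd] add [ylrm,tjh,omx] -> 6 lines: nxn ryjk ylrm tjh omx wgc
Hunk 2: at line 1 remove [ylrm,tjh] add [onb,oikxy] -> 6 lines: nxn ryjk onb oikxy omx wgc
Hunk 3: at line 1 remove [ryjk,onb] add [ccigr,nvwc] -> 6 lines: nxn ccigr nvwc oikxy omx wgc
Hunk 4: at line 3 remove [oikxy,omx] add [gmet] -> 5 lines: nxn ccigr nvwc gmet wgc
Hunk 5: at line 1 remove [nvwc] add [ovno,iyv,fodx] -> 7 lines: nxn ccigr ovno iyv fodx gmet wgc
Final line 4: iyv

Answer: iyv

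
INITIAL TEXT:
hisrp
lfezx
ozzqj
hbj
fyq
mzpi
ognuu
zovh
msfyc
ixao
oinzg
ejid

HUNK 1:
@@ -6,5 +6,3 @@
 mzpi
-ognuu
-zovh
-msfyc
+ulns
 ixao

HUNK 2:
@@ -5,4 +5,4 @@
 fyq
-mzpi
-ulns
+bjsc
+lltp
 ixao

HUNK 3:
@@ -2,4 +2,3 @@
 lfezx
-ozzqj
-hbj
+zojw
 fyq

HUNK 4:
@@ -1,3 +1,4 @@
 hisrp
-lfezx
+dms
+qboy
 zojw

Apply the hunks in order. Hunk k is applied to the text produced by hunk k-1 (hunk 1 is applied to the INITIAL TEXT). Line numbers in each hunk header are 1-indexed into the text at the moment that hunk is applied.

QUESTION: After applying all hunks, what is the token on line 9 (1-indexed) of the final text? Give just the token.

Answer: oinzg

Derivation:
Hunk 1: at line 6 remove [ognuu,zovh,msfyc] add [ulns] -> 10 lines: hisrp lfezx ozzqj hbj fyq mzpi ulns ixao oinzg ejid
Hunk 2: at line 5 remove [mzpi,ulns] add [bjsc,lltp] -> 10 lines: hisrp lfezx ozzqj hbj fyq bjsc lltp ixao oinzg ejid
Hunk 3: at line 2 remove [ozzqj,hbj] add [zojw] -> 9 lines: hisrp lfezx zojw fyq bjsc lltp ixao oinzg ejid
Hunk 4: at line 1 remove [lfezx] add [dms,qboy] -> 10 lines: hisrp dms qboy zojw fyq bjsc lltp ixao oinzg ejid
Final line 9: oinzg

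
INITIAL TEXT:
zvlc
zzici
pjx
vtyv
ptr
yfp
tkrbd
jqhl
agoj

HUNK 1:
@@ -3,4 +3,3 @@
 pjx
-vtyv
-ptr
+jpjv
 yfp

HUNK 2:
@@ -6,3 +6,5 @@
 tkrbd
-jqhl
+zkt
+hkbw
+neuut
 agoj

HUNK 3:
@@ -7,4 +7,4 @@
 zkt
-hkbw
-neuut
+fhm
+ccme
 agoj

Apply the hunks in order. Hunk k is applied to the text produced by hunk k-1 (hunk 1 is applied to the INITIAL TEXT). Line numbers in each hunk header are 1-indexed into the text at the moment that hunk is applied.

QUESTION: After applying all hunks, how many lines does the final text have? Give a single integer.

Hunk 1: at line 3 remove [vtyv,ptr] add [jpjv] -> 8 lines: zvlc zzici pjx jpjv yfp tkrbd jqhl agoj
Hunk 2: at line 6 remove [jqhl] add [zkt,hkbw,neuut] -> 10 lines: zvlc zzici pjx jpjv yfp tkrbd zkt hkbw neuut agoj
Hunk 3: at line 7 remove [hkbw,neuut] add [fhm,ccme] -> 10 lines: zvlc zzici pjx jpjv yfp tkrbd zkt fhm ccme agoj
Final line count: 10

Answer: 10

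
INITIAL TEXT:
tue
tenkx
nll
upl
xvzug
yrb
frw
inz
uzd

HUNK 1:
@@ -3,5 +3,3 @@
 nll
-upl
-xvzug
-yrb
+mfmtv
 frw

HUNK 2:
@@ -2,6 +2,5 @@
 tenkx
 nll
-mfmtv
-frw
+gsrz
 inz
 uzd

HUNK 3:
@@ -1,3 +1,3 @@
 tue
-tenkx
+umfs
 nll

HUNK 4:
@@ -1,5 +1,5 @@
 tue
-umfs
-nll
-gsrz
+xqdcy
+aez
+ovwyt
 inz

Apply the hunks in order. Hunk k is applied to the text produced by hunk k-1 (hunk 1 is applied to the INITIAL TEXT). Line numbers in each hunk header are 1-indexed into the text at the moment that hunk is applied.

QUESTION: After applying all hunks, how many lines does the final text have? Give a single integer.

Hunk 1: at line 3 remove [upl,xvzug,yrb] add [mfmtv] -> 7 lines: tue tenkx nll mfmtv frw inz uzd
Hunk 2: at line 2 remove [mfmtv,frw] add [gsrz] -> 6 lines: tue tenkx nll gsrz inz uzd
Hunk 3: at line 1 remove [tenkx] add [umfs] -> 6 lines: tue umfs nll gsrz inz uzd
Hunk 4: at line 1 remove [umfs,nll,gsrz] add [xqdcy,aez,ovwyt] -> 6 lines: tue xqdcy aez ovwyt inz uzd
Final line count: 6

Answer: 6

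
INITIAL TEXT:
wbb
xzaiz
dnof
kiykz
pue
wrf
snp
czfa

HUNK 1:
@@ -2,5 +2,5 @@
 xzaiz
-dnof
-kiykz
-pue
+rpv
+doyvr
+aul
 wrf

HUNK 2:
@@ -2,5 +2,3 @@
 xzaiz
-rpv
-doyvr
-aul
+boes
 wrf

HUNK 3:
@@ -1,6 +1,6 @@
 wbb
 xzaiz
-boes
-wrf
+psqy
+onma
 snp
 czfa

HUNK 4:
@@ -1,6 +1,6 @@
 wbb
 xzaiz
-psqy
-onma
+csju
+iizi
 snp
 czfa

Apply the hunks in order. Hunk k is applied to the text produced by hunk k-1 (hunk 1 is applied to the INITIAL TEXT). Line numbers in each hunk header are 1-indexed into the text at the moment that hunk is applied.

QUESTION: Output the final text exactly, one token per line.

Answer: wbb
xzaiz
csju
iizi
snp
czfa

Derivation:
Hunk 1: at line 2 remove [dnof,kiykz,pue] add [rpv,doyvr,aul] -> 8 lines: wbb xzaiz rpv doyvr aul wrf snp czfa
Hunk 2: at line 2 remove [rpv,doyvr,aul] add [boes] -> 6 lines: wbb xzaiz boes wrf snp czfa
Hunk 3: at line 1 remove [boes,wrf] add [psqy,onma] -> 6 lines: wbb xzaiz psqy onma snp czfa
Hunk 4: at line 1 remove [psqy,onma] add [csju,iizi] -> 6 lines: wbb xzaiz csju iizi snp czfa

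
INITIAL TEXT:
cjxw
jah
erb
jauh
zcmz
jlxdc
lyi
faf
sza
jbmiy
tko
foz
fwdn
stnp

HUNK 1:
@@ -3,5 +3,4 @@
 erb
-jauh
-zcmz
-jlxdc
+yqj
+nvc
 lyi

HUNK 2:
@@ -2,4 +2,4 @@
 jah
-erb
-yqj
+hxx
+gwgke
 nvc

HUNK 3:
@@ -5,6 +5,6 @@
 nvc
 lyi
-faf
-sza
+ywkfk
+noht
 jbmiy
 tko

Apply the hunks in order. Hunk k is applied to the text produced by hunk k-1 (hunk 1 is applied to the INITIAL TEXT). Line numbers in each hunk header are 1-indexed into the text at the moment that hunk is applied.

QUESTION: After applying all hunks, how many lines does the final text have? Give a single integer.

Hunk 1: at line 3 remove [jauh,zcmz,jlxdc] add [yqj,nvc] -> 13 lines: cjxw jah erb yqj nvc lyi faf sza jbmiy tko foz fwdn stnp
Hunk 2: at line 2 remove [erb,yqj] add [hxx,gwgke] -> 13 lines: cjxw jah hxx gwgke nvc lyi faf sza jbmiy tko foz fwdn stnp
Hunk 3: at line 5 remove [faf,sza] add [ywkfk,noht] -> 13 lines: cjxw jah hxx gwgke nvc lyi ywkfk noht jbmiy tko foz fwdn stnp
Final line count: 13

Answer: 13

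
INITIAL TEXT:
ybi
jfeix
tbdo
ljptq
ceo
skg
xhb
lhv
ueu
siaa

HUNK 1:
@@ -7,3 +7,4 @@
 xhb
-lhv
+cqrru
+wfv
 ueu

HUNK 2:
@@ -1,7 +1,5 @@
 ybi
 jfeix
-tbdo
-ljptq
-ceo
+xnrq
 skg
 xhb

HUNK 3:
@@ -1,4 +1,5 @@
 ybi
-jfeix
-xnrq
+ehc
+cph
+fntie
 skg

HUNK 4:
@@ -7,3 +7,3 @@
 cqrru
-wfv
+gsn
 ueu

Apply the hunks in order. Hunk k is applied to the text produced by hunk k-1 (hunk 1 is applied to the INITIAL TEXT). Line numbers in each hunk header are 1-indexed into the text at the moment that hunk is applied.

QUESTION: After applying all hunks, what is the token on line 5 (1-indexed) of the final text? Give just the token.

Hunk 1: at line 7 remove [lhv] add [cqrru,wfv] -> 11 lines: ybi jfeix tbdo ljptq ceo skg xhb cqrru wfv ueu siaa
Hunk 2: at line 1 remove [tbdo,ljptq,ceo] add [xnrq] -> 9 lines: ybi jfeix xnrq skg xhb cqrru wfv ueu siaa
Hunk 3: at line 1 remove [jfeix,xnrq] add [ehc,cph,fntie] -> 10 lines: ybi ehc cph fntie skg xhb cqrru wfv ueu siaa
Hunk 4: at line 7 remove [wfv] add [gsn] -> 10 lines: ybi ehc cph fntie skg xhb cqrru gsn ueu siaa
Final line 5: skg

Answer: skg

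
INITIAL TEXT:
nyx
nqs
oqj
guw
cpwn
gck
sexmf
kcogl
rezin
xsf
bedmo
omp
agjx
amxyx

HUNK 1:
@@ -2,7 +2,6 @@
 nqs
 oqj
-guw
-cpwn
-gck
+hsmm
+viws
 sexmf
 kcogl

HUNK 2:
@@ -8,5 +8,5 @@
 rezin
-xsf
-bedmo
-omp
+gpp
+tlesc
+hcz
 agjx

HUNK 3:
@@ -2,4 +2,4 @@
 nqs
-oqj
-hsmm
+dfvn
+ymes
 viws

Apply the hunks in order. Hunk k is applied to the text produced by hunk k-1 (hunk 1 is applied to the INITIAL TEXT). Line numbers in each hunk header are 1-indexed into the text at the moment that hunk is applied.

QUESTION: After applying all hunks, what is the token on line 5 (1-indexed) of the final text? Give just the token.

Hunk 1: at line 2 remove [guw,cpwn,gck] add [hsmm,viws] -> 13 lines: nyx nqs oqj hsmm viws sexmf kcogl rezin xsf bedmo omp agjx amxyx
Hunk 2: at line 8 remove [xsf,bedmo,omp] add [gpp,tlesc,hcz] -> 13 lines: nyx nqs oqj hsmm viws sexmf kcogl rezin gpp tlesc hcz agjx amxyx
Hunk 3: at line 2 remove [oqj,hsmm] add [dfvn,ymes] -> 13 lines: nyx nqs dfvn ymes viws sexmf kcogl rezin gpp tlesc hcz agjx amxyx
Final line 5: viws

Answer: viws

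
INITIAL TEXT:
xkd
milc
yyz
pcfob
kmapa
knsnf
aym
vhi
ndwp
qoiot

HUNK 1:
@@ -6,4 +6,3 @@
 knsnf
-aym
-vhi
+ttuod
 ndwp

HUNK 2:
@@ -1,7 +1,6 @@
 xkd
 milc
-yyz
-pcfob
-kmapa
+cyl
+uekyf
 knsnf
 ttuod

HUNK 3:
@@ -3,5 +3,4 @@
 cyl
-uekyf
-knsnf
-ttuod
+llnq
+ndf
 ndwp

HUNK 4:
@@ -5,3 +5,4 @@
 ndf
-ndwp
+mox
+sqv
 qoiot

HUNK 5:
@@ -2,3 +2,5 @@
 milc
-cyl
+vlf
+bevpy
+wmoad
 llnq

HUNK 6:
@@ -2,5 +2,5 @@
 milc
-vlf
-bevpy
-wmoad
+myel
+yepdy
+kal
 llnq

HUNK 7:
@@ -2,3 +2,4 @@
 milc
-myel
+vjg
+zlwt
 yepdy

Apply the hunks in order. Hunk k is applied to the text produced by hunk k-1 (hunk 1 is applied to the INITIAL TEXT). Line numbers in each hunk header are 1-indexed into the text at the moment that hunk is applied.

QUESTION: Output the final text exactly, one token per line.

Answer: xkd
milc
vjg
zlwt
yepdy
kal
llnq
ndf
mox
sqv
qoiot

Derivation:
Hunk 1: at line 6 remove [aym,vhi] add [ttuod] -> 9 lines: xkd milc yyz pcfob kmapa knsnf ttuod ndwp qoiot
Hunk 2: at line 1 remove [yyz,pcfob,kmapa] add [cyl,uekyf] -> 8 lines: xkd milc cyl uekyf knsnf ttuod ndwp qoiot
Hunk 3: at line 3 remove [uekyf,knsnf,ttuod] add [llnq,ndf] -> 7 lines: xkd milc cyl llnq ndf ndwp qoiot
Hunk 4: at line 5 remove [ndwp] add [mox,sqv] -> 8 lines: xkd milc cyl llnq ndf mox sqv qoiot
Hunk 5: at line 2 remove [cyl] add [vlf,bevpy,wmoad] -> 10 lines: xkd milc vlf bevpy wmoad llnq ndf mox sqv qoiot
Hunk 6: at line 2 remove [vlf,bevpy,wmoad] add [myel,yepdy,kal] -> 10 lines: xkd milc myel yepdy kal llnq ndf mox sqv qoiot
Hunk 7: at line 2 remove [myel] add [vjg,zlwt] -> 11 lines: xkd milc vjg zlwt yepdy kal llnq ndf mox sqv qoiot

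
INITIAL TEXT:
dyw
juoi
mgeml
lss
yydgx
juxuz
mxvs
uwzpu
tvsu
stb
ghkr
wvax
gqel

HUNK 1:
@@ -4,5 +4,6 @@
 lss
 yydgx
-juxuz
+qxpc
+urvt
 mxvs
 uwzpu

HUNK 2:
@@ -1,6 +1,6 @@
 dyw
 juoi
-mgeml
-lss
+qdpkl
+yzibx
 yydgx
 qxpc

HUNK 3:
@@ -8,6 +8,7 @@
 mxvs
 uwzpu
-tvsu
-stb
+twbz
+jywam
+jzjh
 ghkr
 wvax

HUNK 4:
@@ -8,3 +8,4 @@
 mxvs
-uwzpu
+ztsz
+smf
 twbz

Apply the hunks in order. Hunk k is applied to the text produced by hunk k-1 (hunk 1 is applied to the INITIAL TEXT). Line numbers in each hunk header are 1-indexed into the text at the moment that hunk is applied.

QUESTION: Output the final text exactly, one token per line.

Answer: dyw
juoi
qdpkl
yzibx
yydgx
qxpc
urvt
mxvs
ztsz
smf
twbz
jywam
jzjh
ghkr
wvax
gqel

Derivation:
Hunk 1: at line 4 remove [juxuz] add [qxpc,urvt] -> 14 lines: dyw juoi mgeml lss yydgx qxpc urvt mxvs uwzpu tvsu stb ghkr wvax gqel
Hunk 2: at line 1 remove [mgeml,lss] add [qdpkl,yzibx] -> 14 lines: dyw juoi qdpkl yzibx yydgx qxpc urvt mxvs uwzpu tvsu stb ghkr wvax gqel
Hunk 3: at line 8 remove [tvsu,stb] add [twbz,jywam,jzjh] -> 15 lines: dyw juoi qdpkl yzibx yydgx qxpc urvt mxvs uwzpu twbz jywam jzjh ghkr wvax gqel
Hunk 4: at line 8 remove [uwzpu] add [ztsz,smf] -> 16 lines: dyw juoi qdpkl yzibx yydgx qxpc urvt mxvs ztsz smf twbz jywam jzjh ghkr wvax gqel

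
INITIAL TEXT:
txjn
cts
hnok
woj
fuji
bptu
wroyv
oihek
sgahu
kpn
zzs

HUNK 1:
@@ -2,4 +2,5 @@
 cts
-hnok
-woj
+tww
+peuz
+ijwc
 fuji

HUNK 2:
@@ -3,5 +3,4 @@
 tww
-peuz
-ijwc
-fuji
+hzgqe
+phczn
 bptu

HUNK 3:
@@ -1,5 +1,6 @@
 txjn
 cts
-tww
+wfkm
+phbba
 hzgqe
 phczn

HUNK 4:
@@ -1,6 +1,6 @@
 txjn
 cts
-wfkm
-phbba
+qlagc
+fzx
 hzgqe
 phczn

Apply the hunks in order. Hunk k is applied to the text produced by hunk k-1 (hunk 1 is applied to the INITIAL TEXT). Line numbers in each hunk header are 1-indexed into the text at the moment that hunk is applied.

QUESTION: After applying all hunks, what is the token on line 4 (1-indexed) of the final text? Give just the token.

Hunk 1: at line 2 remove [hnok,woj] add [tww,peuz,ijwc] -> 12 lines: txjn cts tww peuz ijwc fuji bptu wroyv oihek sgahu kpn zzs
Hunk 2: at line 3 remove [peuz,ijwc,fuji] add [hzgqe,phczn] -> 11 lines: txjn cts tww hzgqe phczn bptu wroyv oihek sgahu kpn zzs
Hunk 3: at line 1 remove [tww] add [wfkm,phbba] -> 12 lines: txjn cts wfkm phbba hzgqe phczn bptu wroyv oihek sgahu kpn zzs
Hunk 4: at line 1 remove [wfkm,phbba] add [qlagc,fzx] -> 12 lines: txjn cts qlagc fzx hzgqe phczn bptu wroyv oihek sgahu kpn zzs
Final line 4: fzx

Answer: fzx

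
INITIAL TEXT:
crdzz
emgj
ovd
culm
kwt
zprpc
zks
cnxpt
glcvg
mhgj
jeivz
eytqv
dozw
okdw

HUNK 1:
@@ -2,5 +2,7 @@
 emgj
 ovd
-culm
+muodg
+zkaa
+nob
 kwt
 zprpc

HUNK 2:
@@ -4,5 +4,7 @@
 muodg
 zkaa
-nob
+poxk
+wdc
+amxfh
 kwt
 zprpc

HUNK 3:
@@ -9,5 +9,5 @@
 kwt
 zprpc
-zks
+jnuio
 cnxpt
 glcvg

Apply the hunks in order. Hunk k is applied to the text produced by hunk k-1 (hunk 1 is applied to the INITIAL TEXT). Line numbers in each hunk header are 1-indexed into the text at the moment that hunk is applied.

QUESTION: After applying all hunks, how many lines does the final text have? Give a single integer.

Answer: 18

Derivation:
Hunk 1: at line 2 remove [culm] add [muodg,zkaa,nob] -> 16 lines: crdzz emgj ovd muodg zkaa nob kwt zprpc zks cnxpt glcvg mhgj jeivz eytqv dozw okdw
Hunk 2: at line 4 remove [nob] add [poxk,wdc,amxfh] -> 18 lines: crdzz emgj ovd muodg zkaa poxk wdc amxfh kwt zprpc zks cnxpt glcvg mhgj jeivz eytqv dozw okdw
Hunk 3: at line 9 remove [zks] add [jnuio] -> 18 lines: crdzz emgj ovd muodg zkaa poxk wdc amxfh kwt zprpc jnuio cnxpt glcvg mhgj jeivz eytqv dozw okdw
Final line count: 18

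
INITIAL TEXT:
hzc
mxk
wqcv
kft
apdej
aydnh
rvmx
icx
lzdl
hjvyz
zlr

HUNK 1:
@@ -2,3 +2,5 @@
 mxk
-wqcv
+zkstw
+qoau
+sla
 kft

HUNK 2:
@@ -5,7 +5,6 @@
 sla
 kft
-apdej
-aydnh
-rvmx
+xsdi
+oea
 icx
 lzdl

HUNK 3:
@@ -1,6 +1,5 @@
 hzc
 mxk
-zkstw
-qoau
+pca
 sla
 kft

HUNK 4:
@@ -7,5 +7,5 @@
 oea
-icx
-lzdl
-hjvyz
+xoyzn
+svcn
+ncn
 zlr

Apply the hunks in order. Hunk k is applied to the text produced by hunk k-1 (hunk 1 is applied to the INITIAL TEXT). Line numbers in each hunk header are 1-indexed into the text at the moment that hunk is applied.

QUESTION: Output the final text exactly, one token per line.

Hunk 1: at line 2 remove [wqcv] add [zkstw,qoau,sla] -> 13 lines: hzc mxk zkstw qoau sla kft apdej aydnh rvmx icx lzdl hjvyz zlr
Hunk 2: at line 5 remove [apdej,aydnh,rvmx] add [xsdi,oea] -> 12 lines: hzc mxk zkstw qoau sla kft xsdi oea icx lzdl hjvyz zlr
Hunk 3: at line 1 remove [zkstw,qoau] add [pca] -> 11 lines: hzc mxk pca sla kft xsdi oea icx lzdl hjvyz zlr
Hunk 4: at line 7 remove [icx,lzdl,hjvyz] add [xoyzn,svcn,ncn] -> 11 lines: hzc mxk pca sla kft xsdi oea xoyzn svcn ncn zlr

Answer: hzc
mxk
pca
sla
kft
xsdi
oea
xoyzn
svcn
ncn
zlr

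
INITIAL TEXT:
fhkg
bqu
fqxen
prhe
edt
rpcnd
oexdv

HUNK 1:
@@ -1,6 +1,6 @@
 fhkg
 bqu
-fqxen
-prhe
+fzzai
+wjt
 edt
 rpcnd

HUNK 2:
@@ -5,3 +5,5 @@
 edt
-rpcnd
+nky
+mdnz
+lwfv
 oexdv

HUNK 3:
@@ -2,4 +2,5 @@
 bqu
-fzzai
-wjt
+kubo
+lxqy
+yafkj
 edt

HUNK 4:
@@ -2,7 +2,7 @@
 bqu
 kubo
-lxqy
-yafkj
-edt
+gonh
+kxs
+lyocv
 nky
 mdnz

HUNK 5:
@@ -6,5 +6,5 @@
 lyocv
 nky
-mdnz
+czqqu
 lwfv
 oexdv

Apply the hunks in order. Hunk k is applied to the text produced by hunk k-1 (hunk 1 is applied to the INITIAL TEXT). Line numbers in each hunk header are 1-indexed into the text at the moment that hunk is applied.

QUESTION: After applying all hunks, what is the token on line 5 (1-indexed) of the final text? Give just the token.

Answer: kxs

Derivation:
Hunk 1: at line 1 remove [fqxen,prhe] add [fzzai,wjt] -> 7 lines: fhkg bqu fzzai wjt edt rpcnd oexdv
Hunk 2: at line 5 remove [rpcnd] add [nky,mdnz,lwfv] -> 9 lines: fhkg bqu fzzai wjt edt nky mdnz lwfv oexdv
Hunk 3: at line 2 remove [fzzai,wjt] add [kubo,lxqy,yafkj] -> 10 lines: fhkg bqu kubo lxqy yafkj edt nky mdnz lwfv oexdv
Hunk 4: at line 2 remove [lxqy,yafkj,edt] add [gonh,kxs,lyocv] -> 10 lines: fhkg bqu kubo gonh kxs lyocv nky mdnz lwfv oexdv
Hunk 5: at line 6 remove [mdnz] add [czqqu] -> 10 lines: fhkg bqu kubo gonh kxs lyocv nky czqqu lwfv oexdv
Final line 5: kxs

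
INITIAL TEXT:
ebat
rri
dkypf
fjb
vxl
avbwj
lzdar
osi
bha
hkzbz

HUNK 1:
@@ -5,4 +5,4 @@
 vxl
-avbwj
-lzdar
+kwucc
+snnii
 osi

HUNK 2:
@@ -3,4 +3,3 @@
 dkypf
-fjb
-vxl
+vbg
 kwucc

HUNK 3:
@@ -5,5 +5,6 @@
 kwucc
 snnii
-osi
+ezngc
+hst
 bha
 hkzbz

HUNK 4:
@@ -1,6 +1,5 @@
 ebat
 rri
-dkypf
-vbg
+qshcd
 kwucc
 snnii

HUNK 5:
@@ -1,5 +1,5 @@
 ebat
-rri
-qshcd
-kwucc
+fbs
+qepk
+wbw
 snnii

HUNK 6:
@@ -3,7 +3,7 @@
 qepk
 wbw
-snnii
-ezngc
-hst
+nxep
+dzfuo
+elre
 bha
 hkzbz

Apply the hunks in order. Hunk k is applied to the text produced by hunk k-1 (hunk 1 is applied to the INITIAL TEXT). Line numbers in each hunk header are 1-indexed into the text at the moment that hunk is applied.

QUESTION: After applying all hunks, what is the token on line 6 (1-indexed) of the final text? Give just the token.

Answer: dzfuo

Derivation:
Hunk 1: at line 5 remove [avbwj,lzdar] add [kwucc,snnii] -> 10 lines: ebat rri dkypf fjb vxl kwucc snnii osi bha hkzbz
Hunk 2: at line 3 remove [fjb,vxl] add [vbg] -> 9 lines: ebat rri dkypf vbg kwucc snnii osi bha hkzbz
Hunk 3: at line 5 remove [osi] add [ezngc,hst] -> 10 lines: ebat rri dkypf vbg kwucc snnii ezngc hst bha hkzbz
Hunk 4: at line 1 remove [dkypf,vbg] add [qshcd] -> 9 lines: ebat rri qshcd kwucc snnii ezngc hst bha hkzbz
Hunk 5: at line 1 remove [rri,qshcd,kwucc] add [fbs,qepk,wbw] -> 9 lines: ebat fbs qepk wbw snnii ezngc hst bha hkzbz
Hunk 6: at line 3 remove [snnii,ezngc,hst] add [nxep,dzfuo,elre] -> 9 lines: ebat fbs qepk wbw nxep dzfuo elre bha hkzbz
Final line 6: dzfuo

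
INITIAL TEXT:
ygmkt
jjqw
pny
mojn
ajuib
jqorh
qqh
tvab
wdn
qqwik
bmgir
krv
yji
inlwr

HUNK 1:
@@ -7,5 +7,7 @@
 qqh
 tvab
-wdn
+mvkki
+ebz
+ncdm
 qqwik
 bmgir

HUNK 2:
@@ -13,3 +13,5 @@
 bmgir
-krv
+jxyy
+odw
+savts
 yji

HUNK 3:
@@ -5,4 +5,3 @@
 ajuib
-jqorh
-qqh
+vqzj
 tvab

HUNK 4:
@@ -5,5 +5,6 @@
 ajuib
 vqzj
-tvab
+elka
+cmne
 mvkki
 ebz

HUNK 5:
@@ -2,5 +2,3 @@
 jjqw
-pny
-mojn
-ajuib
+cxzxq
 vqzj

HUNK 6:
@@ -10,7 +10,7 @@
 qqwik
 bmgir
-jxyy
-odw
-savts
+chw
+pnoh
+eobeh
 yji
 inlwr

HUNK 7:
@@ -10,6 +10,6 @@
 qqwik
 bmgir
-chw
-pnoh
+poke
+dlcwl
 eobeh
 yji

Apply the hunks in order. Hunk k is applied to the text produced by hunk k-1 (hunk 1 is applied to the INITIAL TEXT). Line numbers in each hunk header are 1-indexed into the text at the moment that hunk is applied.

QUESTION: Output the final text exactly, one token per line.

Hunk 1: at line 7 remove [wdn] add [mvkki,ebz,ncdm] -> 16 lines: ygmkt jjqw pny mojn ajuib jqorh qqh tvab mvkki ebz ncdm qqwik bmgir krv yji inlwr
Hunk 2: at line 13 remove [krv] add [jxyy,odw,savts] -> 18 lines: ygmkt jjqw pny mojn ajuib jqorh qqh tvab mvkki ebz ncdm qqwik bmgir jxyy odw savts yji inlwr
Hunk 3: at line 5 remove [jqorh,qqh] add [vqzj] -> 17 lines: ygmkt jjqw pny mojn ajuib vqzj tvab mvkki ebz ncdm qqwik bmgir jxyy odw savts yji inlwr
Hunk 4: at line 5 remove [tvab] add [elka,cmne] -> 18 lines: ygmkt jjqw pny mojn ajuib vqzj elka cmne mvkki ebz ncdm qqwik bmgir jxyy odw savts yji inlwr
Hunk 5: at line 2 remove [pny,mojn,ajuib] add [cxzxq] -> 16 lines: ygmkt jjqw cxzxq vqzj elka cmne mvkki ebz ncdm qqwik bmgir jxyy odw savts yji inlwr
Hunk 6: at line 10 remove [jxyy,odw,savts] add [chw,pnoh,eobeh] -> 16 lines: ygmkt jjqw cxzxq vqzj elka cmne mvkki ebz ncdm qqwik bmgir chw pnoh eobeh yji inlwr
Hunk 7: at line 10 remove [chw,pnoh] add [poke,dlcwl] -> 16 lines: ygmkt jjqw cxzxq vqzj elka cmne mvkki ebz ncdm qqwik bmgir poke dlcwl eobeh yji inlwr

Answer: ygmkt
jjqw
cxzxq
vqzj
elka
cmne
mvkki
ebz
ncdm
qqwik
bmgir
poke
dlcwl
eobeh
yji
inlwr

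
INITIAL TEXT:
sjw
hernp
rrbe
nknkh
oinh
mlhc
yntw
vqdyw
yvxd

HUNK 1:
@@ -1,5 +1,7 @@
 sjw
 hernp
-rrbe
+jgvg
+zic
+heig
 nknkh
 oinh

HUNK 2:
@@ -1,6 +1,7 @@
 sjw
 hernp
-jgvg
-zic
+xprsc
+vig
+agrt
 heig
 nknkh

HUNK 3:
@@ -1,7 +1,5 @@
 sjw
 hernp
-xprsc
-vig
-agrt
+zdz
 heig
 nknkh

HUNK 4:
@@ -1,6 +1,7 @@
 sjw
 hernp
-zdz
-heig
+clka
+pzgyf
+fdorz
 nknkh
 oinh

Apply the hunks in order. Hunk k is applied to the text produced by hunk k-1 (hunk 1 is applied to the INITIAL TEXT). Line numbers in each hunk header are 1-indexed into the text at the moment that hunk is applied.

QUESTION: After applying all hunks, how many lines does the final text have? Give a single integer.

Hunk 1: at line 1 remove [rrbe] add [jgvg,zic,heig] -> 11 lines: sjw hernp jgvg zic heig nknkh oinh mlhc yntw vqdyw yvxd
Hunk 2: at line 1 remove [jgvg,zic] add [xprsc,vig,agrt] -> 12 lines: sjw hernp xprsc vig agrt heig nknkh oinh mlhc yntw vqdyw yvxd
Hunk 3: at line 1 remove [xprsc,vig,agrt] add [zdz] -> 10 lines: sjw hernp zdz heig nknkh oinh mlhc yntw vqdyw yvxd
Hunk 4: at line 1 remove [zdz,heig] add [clka,pzgyf,fdorz] -> 11 lines: sjw hernp clka pzgyf fdorz nknkh oinh mlhc yntw vqdyw yvxd
Final line count: 11

Answer: 11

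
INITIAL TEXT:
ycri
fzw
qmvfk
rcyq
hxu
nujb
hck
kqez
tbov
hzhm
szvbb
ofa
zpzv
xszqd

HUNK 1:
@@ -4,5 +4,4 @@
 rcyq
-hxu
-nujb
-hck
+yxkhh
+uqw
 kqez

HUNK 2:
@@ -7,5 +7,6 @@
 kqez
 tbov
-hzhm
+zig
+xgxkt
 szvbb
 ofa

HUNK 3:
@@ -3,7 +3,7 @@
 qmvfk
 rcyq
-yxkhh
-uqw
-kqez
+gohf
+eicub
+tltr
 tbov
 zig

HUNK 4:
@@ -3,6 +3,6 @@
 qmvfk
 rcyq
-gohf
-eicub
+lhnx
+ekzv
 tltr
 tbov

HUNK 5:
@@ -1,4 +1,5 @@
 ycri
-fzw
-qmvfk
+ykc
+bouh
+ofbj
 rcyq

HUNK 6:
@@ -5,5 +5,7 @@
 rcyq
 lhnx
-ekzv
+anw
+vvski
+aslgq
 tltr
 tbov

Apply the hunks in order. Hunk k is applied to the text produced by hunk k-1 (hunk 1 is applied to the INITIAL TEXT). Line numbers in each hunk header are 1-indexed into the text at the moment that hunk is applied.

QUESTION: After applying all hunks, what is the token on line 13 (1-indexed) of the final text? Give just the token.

Hunk 1: at line 4 remove [hxu,nujb,hck] add [yxkhh,uqw] -> 13 lines: ycri fzw qmvfk rcyq yxkhh uqw kqez tbov hzhm szvbb ofa zpzv xszqd
Hunk 2: at line 7 remove [hzhm] add [zig,xgxkt] -> 14 lines: ycri fzw qmvfk rcyq yxkhh uqw kqez tbov zig xgxkt szvbb ofa zpzv xszqd
Hunk 3: at line 3 remove [yxkhh,uqw,kqez] add [gohf,eicub,tltr] -> 14 lines: ycri fzw qmvfk rcyq gohf eicub tltr tbov zig xgxkt szvbb ofa zpzv xszqd
Hunk 4: at line 3 remove [gohf,eicub] add [lhnx,ekzv] -> 14 lines: ycri fzw qmvfk rcyq lhnx ekzv tltr tbov zig xgxkt szvbb ofa zpzv xszqd
Hunk 5: at line 1 remove [fzw,qmvfk] add [ykc,bouh,ofbj] -> 15 lines: ycri ykc bouh ofbj rcyq lhnx ekzv tltr tbov zig xgxkt szvbb ofa zpzv xszqd
Hunk 6: at line 5 remove [ekzv] add [anw,vvski,aslgq] -> 17 lines: ycri ykc bouh ofbj rcyq lhnx anw vvski aslgq tltr tbov zig xgxkt szvbb ofa zpzv xszqd
Final line 13: xgxkt

Answer: xgxkt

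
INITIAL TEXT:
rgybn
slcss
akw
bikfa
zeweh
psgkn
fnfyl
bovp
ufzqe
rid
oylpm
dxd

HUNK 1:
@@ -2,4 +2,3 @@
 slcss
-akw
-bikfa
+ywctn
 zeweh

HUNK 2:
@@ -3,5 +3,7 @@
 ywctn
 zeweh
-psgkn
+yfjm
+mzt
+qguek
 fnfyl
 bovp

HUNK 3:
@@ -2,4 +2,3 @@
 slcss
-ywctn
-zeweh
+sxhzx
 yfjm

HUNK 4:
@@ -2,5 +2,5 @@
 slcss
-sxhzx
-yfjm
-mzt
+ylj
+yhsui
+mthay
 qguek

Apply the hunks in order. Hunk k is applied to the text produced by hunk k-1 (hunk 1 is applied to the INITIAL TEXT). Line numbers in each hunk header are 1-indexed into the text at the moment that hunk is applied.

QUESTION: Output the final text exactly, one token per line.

Hunk 1: at line 2 remove [akw,bikfa] add [ywctn] -> 11 lines: rgybn slcss ywctn zeweh psgkn fnfyl bovp ufzqe rid oylpm dxd
Hunk 2: at line 3 remove [psgkn] add [yfjm,mzt,qguek] -> 13 lines: rgybn slcss ywctn zeweh yfjm mzt qguek fnfyl bovp ufzqe rid oylpm dxd
Hunk 3: at line 2 remove [ywctn,zeweh] add [sxhzx] -> 12 lines: rgybn slcss sxhzx yfjm mzt qguek fnfyl bovp ufzqe rid oylpm dxd
Hunk 4: at line 2 remove [sxhzx,yfjm,mzt] add [ylj,yhsui,mthay] -> 12 lines: rgybn slcss ylj yhsui mthay qguek fnfyl bovp ufzqe rid oylpm dxd

Answer: rgybn
slcss
ylj
yhsui
mthay
qguek
fnfyl
bovp
ufzqe
rid
oylpm
dxd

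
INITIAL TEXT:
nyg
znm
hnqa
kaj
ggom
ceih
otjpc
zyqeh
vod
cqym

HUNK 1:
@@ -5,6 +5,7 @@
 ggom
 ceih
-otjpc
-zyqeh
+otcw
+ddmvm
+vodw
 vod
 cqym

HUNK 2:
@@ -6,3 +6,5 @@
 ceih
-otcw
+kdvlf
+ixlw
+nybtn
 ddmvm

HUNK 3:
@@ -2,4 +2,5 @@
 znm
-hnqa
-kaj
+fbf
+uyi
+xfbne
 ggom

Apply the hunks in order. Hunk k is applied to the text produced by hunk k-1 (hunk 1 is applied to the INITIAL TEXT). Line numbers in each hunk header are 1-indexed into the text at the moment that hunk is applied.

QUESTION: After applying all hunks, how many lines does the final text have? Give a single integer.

Hunk 1: at line 5 remove [otjpc,zyqeh] add [otcw,ddmvm,vodw] -> 11 lines: nyg znm hnqa kaj ggom ceih otcw ddmvm vodw vod cqym
Hunk 2: at line 6 remove [otcw] add [kdvlf,ixlw,nybtn] -> 13 lines: nyg znm hnqa kaj ggom ceih kdvlf ixlw nybtn ddmvm vodw vod cqym
Hunk 3: at line 2 remove [hnqa,kaj] add [fbf,uyi,xfbne] -> 14 lines: nyg znm fbf uyi xfbne ggom ceih kdvlf ixlw nybtn ddmvm vodw vod cqym
Final line count: 14

Answer: 14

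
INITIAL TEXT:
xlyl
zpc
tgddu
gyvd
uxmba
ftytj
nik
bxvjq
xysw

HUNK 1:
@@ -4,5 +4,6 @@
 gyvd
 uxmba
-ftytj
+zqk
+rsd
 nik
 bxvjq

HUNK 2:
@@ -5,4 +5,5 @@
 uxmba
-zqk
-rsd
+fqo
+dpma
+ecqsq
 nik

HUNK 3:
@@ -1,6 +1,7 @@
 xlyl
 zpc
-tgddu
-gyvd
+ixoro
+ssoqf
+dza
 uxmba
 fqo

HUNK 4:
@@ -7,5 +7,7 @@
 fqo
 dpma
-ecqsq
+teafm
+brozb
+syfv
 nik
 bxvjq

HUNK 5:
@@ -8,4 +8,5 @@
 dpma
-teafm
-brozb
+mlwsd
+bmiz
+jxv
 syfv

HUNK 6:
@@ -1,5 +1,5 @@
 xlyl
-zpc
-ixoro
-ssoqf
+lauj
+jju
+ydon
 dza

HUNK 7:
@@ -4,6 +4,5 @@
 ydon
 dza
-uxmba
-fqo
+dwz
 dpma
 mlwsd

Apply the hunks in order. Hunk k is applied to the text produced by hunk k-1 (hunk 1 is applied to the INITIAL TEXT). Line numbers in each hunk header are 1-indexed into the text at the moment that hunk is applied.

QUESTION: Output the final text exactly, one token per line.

Hunk 1: at line 4 remove [ftytj] add [zqk,rsd] -> 10 lines: xlyl zpc tgddu gyvd uxmba zqk rsd nik bxvjq xysw
Hunk 2: at line 5 remove [zqk,rsd] add [fqo,dpma,ecqsq] -> 11 lines: xlyl zpc tgddu gyvd uxmba fqo dpma ecqsq nik bxvjq xysw
Hunk 3: at line 1 remove [tgddu,gyvd] add [ixoro,ssoqf,dza] -> 12 lines: xlyl zpc ixoro ssoqf dza uxmba fqo dpma ecqsq nik bxvjq xysw
Hunk 4: at line 7 remove [ecqsq] add [teafm,brozb,syfv] -> 14 lines: xlyl zpc ixoro ssoqf dza uxmba fqo dpma teafm brozb syfv nik bxvjq xysw
Hunk 5: at line 8 remove [teafm,brozb] add [mlwsd,bmiz,jxv] -> 15 lines: xlyl zpc ixoro ssoqf dza uxmba fqo dpma mlwsd bmiz jxv syfv nik bxvjq xysw
Hunk 6: at line 1 remove [zpc,ixoro,ssoqf] add [lauj,jju,ydon] -> 15 lines: xlyl lauj jju ydon dza uxmba fqo dpma mlwsd bmiz jxv syfv nik bxvjq xysw
Hunk 7: at line 4 remove [uxmba,fqo] add [dwz] -> 14 lines: xlyl lauj jju ydon dza dwz dpma mlwsd bmiz jxv syfv nik bxvjq xysw

Answer: xlyl
lauj
jju
ydon
dza
dwz
dpma
mlwsd
bmiz
jxv
syfv
nik
bxvjq
xysw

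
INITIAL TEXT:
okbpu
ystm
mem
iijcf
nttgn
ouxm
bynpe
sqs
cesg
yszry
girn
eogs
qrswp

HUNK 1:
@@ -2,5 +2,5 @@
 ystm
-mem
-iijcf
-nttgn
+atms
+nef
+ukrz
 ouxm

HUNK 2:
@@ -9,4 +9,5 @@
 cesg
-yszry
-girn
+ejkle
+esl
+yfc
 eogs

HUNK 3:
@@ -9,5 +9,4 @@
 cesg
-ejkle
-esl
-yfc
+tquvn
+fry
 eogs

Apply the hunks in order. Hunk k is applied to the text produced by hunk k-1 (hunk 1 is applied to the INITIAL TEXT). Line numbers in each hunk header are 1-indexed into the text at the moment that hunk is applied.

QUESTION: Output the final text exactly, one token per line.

Hunk 1: at line 2 remove [mem,iijcf,nttgn] add [atms,nef,ukrz] -> 13 lines: okbpu ystm atms nef ukrz ouxm bynpe sqs cesg yszry girn eogs qrswp
Hunk 2: at line 9 remove [yszry,girn] add [ejkle,esl,yfc] -> 14 lines: okbpu ystm atms nef ukrz ouxm bynpe sqs cesg ejkle esl yfc eogs qrswp
Hunk 3: at line 9 remove [ejkle,esl,yfc] add [tquvn,fry] -> 13 lines: okbpu ystm atms nef ukrz ouxm bynpe sqs cesg tquvn fry eogs qrswp

Answer: okbpu
ystm
atms
nef
ukrz
ouxm
bynpe
sqs
cesg
tquvn
fry
eogs
qrswp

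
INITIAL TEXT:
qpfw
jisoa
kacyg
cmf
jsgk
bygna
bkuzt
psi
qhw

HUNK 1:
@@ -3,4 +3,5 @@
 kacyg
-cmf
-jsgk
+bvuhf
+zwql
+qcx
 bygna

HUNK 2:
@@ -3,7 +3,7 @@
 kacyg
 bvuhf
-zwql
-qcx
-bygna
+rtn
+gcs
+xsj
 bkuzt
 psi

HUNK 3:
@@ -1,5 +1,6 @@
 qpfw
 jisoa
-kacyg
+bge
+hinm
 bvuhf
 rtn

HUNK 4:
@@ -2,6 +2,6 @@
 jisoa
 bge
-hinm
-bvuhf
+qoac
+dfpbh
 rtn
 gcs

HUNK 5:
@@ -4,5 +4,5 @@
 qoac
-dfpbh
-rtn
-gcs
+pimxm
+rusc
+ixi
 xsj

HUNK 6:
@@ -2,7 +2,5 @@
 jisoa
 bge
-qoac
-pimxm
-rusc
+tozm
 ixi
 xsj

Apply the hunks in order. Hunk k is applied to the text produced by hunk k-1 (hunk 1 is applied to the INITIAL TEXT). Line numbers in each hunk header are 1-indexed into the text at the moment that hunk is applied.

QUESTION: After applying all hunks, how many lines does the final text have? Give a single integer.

Hunk 1: at line 3 remove [cmf,jsgk] add [bvuhf,zwql,qcx] -> 10 lines: qpfw jisoa kacyg bvuhf zwql qcx bygna bkuzt psi qhw
Hunk 2: at line 3 remove [zwql,qcx,bygna] add [rtn,gcs,xsj] -> 10 lines: qpfw jisoa kacyg bvuhf rtn gcs xsj bkuzt psi qhw
Hunk 3: at line 1 remove [kacyg] add [bge,hinm] -> 11 lines: qpfw jisoa bge hinm bvuhf rtn gcs xsj bkuzt psi qhw
Hunk 4: at line 2 remove [hinm,bvuhf] add [qoac,dfpbh] -> 11 lines: qpfw jisoa bge qoac dfpbh rtn gcs xsj bkuzt psi qhw
Hunk 5: at line 4 remove [dfpbh,rtn,gcs] add [pimxm,rusc,ixi] -> 11 lines: qpfw jisoa bge qoac pimxm rusc ixi xsj bkuzt psi qhw
Hunk 6: at line 2 remove [qoac,pimxm,rusc] add [tozm] -> 9 lines: qpfw jisoa bge tozm ixi xsj bkuzt psi qhw
Final line count: 9

Answer: 9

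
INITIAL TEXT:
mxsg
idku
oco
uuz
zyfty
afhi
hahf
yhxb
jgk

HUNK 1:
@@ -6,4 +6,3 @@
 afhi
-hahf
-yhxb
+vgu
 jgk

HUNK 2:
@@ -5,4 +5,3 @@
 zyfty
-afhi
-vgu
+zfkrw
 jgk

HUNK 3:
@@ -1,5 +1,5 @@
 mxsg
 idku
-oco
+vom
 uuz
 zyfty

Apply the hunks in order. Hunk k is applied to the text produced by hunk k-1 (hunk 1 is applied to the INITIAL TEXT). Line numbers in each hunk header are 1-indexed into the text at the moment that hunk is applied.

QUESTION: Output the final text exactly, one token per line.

Answer: mxsg
idku
vom
uuz
zyfty
zfkrw
jgk

Derivation:
Hunk 1: at line 6 remove [hahf,yhxb] add [vgu] -> 8 lines: mxsg idku oco uuz zyfty afhi vgu jgk
Hunk 2: at line 5 remove [afhi,vgu] add [zfkrw] -> 7 lines: mxsg idku oco uuz zyfty zfkrw jgk
Hunk 3: at line 1 remove [oco] add [vom] -> 7 lines: mxsg idku vom uuz zyfty zfkrw jgk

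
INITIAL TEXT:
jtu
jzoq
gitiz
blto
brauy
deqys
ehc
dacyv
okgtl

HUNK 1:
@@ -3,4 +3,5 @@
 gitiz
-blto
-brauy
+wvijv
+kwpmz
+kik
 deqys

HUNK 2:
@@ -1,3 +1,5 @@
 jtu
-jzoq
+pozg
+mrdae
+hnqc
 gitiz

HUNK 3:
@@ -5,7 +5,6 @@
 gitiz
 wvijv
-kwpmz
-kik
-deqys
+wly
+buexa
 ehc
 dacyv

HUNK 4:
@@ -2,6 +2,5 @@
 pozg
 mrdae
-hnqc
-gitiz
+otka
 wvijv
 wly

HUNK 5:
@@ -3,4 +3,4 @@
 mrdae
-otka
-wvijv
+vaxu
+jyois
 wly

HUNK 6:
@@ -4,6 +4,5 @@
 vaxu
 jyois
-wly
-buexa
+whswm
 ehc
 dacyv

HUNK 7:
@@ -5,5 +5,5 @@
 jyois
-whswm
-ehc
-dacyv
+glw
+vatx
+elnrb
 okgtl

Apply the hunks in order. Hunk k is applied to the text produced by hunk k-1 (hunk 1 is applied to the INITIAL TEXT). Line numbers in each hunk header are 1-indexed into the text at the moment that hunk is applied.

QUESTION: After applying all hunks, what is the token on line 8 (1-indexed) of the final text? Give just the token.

Hunk 1: at line 3 remove [blto,brauy] add [wvijv,kwpmz,kik] -> 10 lines: jtu jzoq gitiz wvijv kwpmz kik deqys ehc dacyv okgtl
Hunk 2: at line 1 remove [jzoq] add [pozg,mrdae,hnqc] -> 12 lines: jtu pozg mrdae hnqc gitiz wvijv kwpmz kik deqys ehc dacyv okgtl
Hunk 3: at line 5 remove [kwpmz,kik,deqys] add [wly,buexa] -> 11 lines: jtu pozg mrdae hnqc gitiz wvijv wly buexa ehc dacyv okgtl
Hunk 4: at line 2 remove [hnqc,gitiz] add [otka] -> 10 lines: jtu pozg mrdae otka wvijv wly buexa ehc dacyv okgtl
Hunk 5: at line 3 remove [otka,wvijv] add [vaxu,jyois] -> 10 lines: jtu pozg mrdae vaxu jyois wly buexa ehc dacyv okgtl
Hunk 6: at line 4 remove [wly,buexa] add [whswm] -> 9 lines: jtu pozg mrdae vaxu jyois whswm ehc dacyv okgtl
Hunk 7: at line 5 remove [whswm,ehc,dacyv] add [glw,vatx,elnrb] -> 9 lines: jtu pozg mrdae vaxu jyois glw vatx elnrb okgtl
Final line 8: elnrb

Answer: elnrb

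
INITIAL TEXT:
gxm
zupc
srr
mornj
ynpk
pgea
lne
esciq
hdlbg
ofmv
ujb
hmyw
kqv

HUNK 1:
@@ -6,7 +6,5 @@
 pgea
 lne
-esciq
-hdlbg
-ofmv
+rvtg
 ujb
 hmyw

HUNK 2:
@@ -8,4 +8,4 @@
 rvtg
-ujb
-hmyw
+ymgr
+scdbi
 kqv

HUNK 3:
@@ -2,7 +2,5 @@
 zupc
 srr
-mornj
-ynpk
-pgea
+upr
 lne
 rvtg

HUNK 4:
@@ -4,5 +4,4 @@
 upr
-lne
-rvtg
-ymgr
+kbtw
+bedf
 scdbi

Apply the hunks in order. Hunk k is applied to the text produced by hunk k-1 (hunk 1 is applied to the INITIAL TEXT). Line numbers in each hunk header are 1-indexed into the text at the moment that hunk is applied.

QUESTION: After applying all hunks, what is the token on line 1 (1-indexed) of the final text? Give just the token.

Hunk 1: at line 6 remove [esciq,hdlbg,ofmv] add [rvtg] -> 11 lines: gxm zupc srr mornj ynpk pgea lne rvtg ujb hmyw kqv
Hunk 2: at line 8 remove [ujb,hmyw] add [ymgr,scdbi] -> 11 lines: gxm zupc srr mornj ynpk pgea lne rvtg ymgr scdbi kqv
Hunk 3: at line 2 remove [mornj,ynpk,pgea] add [upr] -> 9 lines: gxm zupc srr upr lne rvtg ymgr scdbi kqv
Hunk 4: at line 4 remove [lne,rvtg,ymgr] add [kbtw,bedf] -> 8 lines: gxm zupc srr upr kbtw bedf scdbi kqv
Final line 1: gxm

Answer: gxm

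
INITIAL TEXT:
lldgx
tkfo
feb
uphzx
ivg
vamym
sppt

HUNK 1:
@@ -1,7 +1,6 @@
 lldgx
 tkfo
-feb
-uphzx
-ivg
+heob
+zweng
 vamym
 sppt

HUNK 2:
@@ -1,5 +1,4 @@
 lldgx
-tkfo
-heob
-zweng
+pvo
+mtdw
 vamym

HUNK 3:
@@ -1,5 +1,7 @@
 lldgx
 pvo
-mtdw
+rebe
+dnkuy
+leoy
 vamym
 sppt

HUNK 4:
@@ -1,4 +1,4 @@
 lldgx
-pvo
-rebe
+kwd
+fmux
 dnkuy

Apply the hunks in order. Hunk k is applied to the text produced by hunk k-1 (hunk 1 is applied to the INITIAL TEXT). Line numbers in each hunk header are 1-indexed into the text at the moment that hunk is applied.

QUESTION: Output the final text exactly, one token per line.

Hunk 1: at line 1 remove [feb,uphzx,ivg] add [heob,zweng] -> 6 lines: lldgx tkfo heob zweng vamym sppt
Hunk 2: at line 1 remove [tkfo,heob,zweng] add [pvo,mtdw] -> 5 lines: lldgx pvo mtdw vamym sppt
Hunk 3: at line 1 remove [mtdw] add [rebe,dnkuy,leoy] -> 7 lines: lldgx pvo rebe dnkuy leoy vamym sppt
Hunk 4: at line 1 remove [pvo,rebe] add [kwd,fmux] -> 7 lines: lldgx kwd fmux dnkuy leoy vamym sppt

Answer: lldgx
kwd
fmux
dnkuy
leoy
vamym
sppt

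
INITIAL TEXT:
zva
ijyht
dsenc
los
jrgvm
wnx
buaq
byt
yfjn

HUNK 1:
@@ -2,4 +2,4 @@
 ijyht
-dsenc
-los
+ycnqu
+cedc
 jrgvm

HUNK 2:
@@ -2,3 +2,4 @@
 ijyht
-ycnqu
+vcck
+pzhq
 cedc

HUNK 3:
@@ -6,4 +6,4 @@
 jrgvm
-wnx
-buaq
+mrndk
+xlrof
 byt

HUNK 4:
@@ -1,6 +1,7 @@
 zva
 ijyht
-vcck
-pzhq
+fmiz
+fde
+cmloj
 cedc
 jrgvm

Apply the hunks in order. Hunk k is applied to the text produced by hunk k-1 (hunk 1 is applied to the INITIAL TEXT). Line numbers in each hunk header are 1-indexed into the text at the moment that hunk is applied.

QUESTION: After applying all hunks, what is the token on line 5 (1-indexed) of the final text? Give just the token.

Hunk 1: at line 2 remove [dsenc,los] add [ycnqu,cedc] -> 9 lines: zva ijyht ycnqu cedc jrgvm wnx buaq byt yfjn
Hunk 2: at line 2 remove [ycnqu] add [vcck,pzhq] -> 10 lines: zva ijyht vcck pzhq cedc jrgvm wnx buaq byt yfjn
Hunk 3: at line 6 remove [wnx,buaq] add [mrndk,xlrof] -> 10 lines: zva ijyht vcck pzhq cedc jrgvm mrndk xlrof byt yfjn
Hunk 4: at line 1 remove [vcck,pzhq] add [fmiz,fde,cmloj] -> 11 lines: zva ijyht fmiz fde cmloj cedc jrgvm mrndk xlrof byt yfjn
Final line 5: cmloj

Answer: cmloj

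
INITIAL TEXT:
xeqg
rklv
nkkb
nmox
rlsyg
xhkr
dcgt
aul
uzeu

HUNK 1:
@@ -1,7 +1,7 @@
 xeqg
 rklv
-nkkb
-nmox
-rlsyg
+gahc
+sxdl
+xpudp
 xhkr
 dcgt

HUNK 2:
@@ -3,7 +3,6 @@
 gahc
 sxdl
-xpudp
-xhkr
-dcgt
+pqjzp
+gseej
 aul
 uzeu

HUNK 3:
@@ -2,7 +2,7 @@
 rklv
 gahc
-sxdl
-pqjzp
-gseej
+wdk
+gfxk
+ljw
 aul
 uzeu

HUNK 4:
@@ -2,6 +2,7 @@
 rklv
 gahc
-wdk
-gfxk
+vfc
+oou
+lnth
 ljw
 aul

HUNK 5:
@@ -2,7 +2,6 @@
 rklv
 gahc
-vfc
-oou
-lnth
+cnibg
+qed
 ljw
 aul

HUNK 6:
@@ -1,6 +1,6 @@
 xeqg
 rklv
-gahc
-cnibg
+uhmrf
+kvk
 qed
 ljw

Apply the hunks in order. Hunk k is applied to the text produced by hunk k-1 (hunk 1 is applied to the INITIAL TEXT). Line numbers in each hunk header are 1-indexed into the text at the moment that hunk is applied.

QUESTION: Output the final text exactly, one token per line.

Hunk 1: at line 1 remove [nkkb,nmox,rlsyg] add [gahc,sxdl,xpudp] -> 9 lines: xeqg rklv gahc sxdl xpudp xhkr dcgt aul uzeu
Hunk 2: at line 3 remove [xpudp,xhkr,dcgt] add [pqjzp,gseej] -> 8 lines: xeqg rklv gahc sxdl pqjzp gseej aul uzeu
Hunk 3: at line 2 remove [sxdl,pqjzp,gseej] add [wdk,gfxk,ljw] -> 8 lines: xeqg rklv gahc wdk gfxk ljw aul uzeu
Hunk 4: at line 2 remove [wdk,gfxk] add [vfc,oou,lnth] -> 9 lines: xeqg rklv gahc vfc oou lnth ljw aul uzeu
Hunk 5: at line 2 remove [vfc,oou,lnth] add [cnibg,qed] -> 8 lines: xeqg rklv gahc cnibg qed ljw aul uzeu
Hunk 6: at line 1 remove [gahc,cnibg] add [uhmrf,kvk] -> 8 lines: xeqg rklv uhmrf kvk qed ljw aul uzeu

Answer: xeqg
rklv
uhmrf
kvk
qed
ljw
aul
uzeu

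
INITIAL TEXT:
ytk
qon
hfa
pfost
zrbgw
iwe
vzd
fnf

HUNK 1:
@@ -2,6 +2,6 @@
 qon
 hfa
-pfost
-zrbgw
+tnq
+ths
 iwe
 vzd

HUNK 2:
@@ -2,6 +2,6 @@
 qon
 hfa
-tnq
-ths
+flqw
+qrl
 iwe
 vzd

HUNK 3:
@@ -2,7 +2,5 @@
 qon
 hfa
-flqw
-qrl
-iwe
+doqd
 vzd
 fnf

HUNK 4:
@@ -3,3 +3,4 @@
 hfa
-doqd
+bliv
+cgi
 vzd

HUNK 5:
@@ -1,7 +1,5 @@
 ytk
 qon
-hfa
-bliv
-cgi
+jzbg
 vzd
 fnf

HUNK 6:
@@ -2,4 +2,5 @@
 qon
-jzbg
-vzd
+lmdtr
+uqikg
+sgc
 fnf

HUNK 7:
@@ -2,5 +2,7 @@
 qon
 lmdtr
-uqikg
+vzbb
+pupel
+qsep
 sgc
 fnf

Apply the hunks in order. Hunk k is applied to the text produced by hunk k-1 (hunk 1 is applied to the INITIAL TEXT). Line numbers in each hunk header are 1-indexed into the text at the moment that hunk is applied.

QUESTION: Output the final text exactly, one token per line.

Hunk 1: at line 2 remove [pfost,zrbgw] add [tnq,ths] -> 8 lines: ytk qon hfa tnq ths iwe vzd fnf
Hunk 2: at line 2 remove [tnq,ths] add [flqw,qrl] -> 8 lines: ytk qon hfa flqw qrl iwe vzd fnf
Hunk 3: at line 2 remove [flqw,qrl,iwe] add [doqd] -> 6 lines: ytk qon hfa doqd vzd fnf
Hunk 4: at line 3 remove [doqd] add [bliv,cgi] -> 7 lines: ytk qon hfa bliv cgi vzd fnf
Hunk 5: at line 1 remove [hfa,bliv,cgi] add [jzbg] -> 5 lines: ytk qon jzbg vzd fnf
Hunk 6: at line 2 remove [jzbg,vzd] add [lmdtr,uqikg,sgc] -> 6 lines: ytk qon lmdtr uqikg sgc fnf
Hunk 7: at line 2 remove [uqikg] add [vzbb,pupel,qsep] -> 8 lines: ytk qon lmdtr vzbb pupel qsep sgc fnf

Answer: ytk
qon
lmdtr
vzbb
pupel
qsep
sgc
fnf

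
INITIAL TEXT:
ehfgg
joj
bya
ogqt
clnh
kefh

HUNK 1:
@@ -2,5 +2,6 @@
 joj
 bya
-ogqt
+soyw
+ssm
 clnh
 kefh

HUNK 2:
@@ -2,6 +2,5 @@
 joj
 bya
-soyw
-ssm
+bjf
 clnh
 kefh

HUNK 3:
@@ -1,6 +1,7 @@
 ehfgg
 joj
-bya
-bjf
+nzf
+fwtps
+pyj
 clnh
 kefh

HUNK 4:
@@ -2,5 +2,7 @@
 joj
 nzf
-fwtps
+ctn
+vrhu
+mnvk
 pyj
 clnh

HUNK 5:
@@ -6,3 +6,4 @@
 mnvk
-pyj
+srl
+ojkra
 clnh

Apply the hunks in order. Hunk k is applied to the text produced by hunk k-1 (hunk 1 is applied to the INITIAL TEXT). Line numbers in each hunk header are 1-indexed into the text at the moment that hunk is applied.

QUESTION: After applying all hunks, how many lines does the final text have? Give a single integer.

Answer: 10

Derivation:
Hunk 1: at line 2 remove [ogqt] add [soyw,ssm] -> 7 lines: ehfgg joj bya soyw ssm clnh kefh
Hunk 2: at line 2 remove [soyw,ssm] add [bjf] -> 6 lines: ehfgg joj bya bjf clnh kefh
Hunk 3: at line 1 remove [bya,bjf] add [nzf,fwtps,pyj] -> 7 lines: ehfgg joj nzf fwtps pyj clnh kefh
Hunk 4: at line 2 remove [fwtps] add [ctn,vrhu,mnvk] -> 9 lines: ehfgg joj nzf ctn vrhu mnvk pyj clnh kefh
Hunk 5: at line 6 remove [pyj] add [srl,ojkra] -> 10 lines: ehfgg joj nzf ctn vrhu mnvk srl ojkra clnh kefh
Final line count: 10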